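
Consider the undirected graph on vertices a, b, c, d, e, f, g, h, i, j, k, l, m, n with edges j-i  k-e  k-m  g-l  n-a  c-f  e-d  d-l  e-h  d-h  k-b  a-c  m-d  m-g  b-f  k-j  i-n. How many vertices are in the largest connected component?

14

Starting from a we can reach a, b, c, d, e, f, g, h, i, j, k, l, m, n. That is one component of size 14.
The largest has 14 vertices.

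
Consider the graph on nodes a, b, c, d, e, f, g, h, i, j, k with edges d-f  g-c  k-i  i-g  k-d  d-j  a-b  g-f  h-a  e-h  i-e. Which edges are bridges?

a-b, a-h, c-g, d-j, e-h, e-i

The edges on the cycle k-i-g-f-d-k are not bridges since each lies on that cycle.
But removing a-b disconnects a from b; removing i-e disconnects i from e; removing j-d disconnects j from d; removing g-c disconnects g from c — these are bridges.
In total 6 edges are bridges.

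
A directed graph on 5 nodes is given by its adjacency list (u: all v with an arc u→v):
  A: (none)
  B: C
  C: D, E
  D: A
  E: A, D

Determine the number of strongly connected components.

5

{D} is an SCC by itself.
{A} is an SCC by itself.
{B} is an SCC by itself.
{C} is an SCC by itself.
{E} is an SCC by itself.
That gives 5 strongly connected components.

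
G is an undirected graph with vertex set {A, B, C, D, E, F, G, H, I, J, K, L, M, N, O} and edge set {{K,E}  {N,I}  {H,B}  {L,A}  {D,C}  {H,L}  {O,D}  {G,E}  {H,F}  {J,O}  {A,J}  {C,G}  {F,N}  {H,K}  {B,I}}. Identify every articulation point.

H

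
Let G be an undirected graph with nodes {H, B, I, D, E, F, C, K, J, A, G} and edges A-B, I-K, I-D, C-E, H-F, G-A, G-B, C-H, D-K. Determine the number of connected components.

J is isolated — a component by itself.
Starting from D we can reach D, I, K. That is one component of size 3.
Starting from A we can reach A, B, G. That is one component of size 3.
Starting from C we can reach C, E, F, H. That is one component of size 4.
Total: 4 components.

4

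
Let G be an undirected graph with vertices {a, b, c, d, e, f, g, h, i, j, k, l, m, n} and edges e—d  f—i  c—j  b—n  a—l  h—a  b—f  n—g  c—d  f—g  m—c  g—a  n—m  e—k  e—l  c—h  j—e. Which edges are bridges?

The edges on the cycle c-j-e-d-c are not bridges since each lies on that cycle.
But removing k—e disconnects k from e; removing i—f disconnects i from f — these are bridges.

e-k, f-i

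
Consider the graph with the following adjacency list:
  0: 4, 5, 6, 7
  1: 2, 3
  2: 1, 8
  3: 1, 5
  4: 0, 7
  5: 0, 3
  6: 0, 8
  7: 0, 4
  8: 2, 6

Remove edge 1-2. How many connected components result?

1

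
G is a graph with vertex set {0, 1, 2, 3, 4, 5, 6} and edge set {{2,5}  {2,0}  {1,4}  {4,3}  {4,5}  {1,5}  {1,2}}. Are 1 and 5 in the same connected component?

From 1 we can reach 0, 1, 2, 3, 4, 5, which includes 5.

Yes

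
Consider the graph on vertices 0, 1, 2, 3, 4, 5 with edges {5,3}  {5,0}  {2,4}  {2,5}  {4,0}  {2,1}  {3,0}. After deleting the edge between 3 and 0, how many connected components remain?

3 and 0 are still connected via 3-5-0, so the component count stays at 1.

1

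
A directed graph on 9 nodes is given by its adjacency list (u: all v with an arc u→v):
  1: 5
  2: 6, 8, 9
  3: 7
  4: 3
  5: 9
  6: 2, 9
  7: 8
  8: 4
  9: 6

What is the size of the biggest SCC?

{3, 4, 7, 8} are all mutually reachable — one SCC of size 4.
{2, 6, 9} are all mutually reachable — one SCC of size 3.
{1} is an SCC by itself.
{5} is an SCC by itself.
The largest has 4 vertices.

4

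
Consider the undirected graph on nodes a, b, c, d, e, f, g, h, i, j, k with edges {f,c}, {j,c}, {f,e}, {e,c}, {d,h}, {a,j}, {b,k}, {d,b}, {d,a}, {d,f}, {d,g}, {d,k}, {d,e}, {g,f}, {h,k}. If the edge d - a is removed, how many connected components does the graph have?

d and a are still connected via d-f-c-j-a, so the component count stays at 2.

2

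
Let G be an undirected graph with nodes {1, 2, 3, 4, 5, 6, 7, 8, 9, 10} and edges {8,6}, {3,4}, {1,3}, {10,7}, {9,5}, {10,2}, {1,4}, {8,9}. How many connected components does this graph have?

Starting from 2 we can reach 2, 7, 10. That is one component of size 3.
Starting from 1 we can reach 1, 3, 4. That is one component of size 3.
Starting from 5 we can reach 5, 6, 8, 9. That is one component of size 4.
Total: 3 components.

3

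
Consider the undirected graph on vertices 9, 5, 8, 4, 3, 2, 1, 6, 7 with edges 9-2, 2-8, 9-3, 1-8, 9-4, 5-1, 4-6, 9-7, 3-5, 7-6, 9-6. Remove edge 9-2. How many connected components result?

1

9 and 2 are still connected via 9-3-5-1-8-2, so the component count stays at 1.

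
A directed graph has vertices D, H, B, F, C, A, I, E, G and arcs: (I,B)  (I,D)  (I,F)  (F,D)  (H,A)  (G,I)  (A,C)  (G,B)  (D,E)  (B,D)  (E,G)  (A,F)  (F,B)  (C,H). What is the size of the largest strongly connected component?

6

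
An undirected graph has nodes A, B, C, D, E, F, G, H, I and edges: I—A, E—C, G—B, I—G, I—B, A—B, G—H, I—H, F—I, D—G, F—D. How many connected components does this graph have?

2

Starting from C we can reach C, E. That is one component of size 2.
Starting from A we can reach A, B, D, F, G, H, I. That is one component of size 7.
Total: 2 components.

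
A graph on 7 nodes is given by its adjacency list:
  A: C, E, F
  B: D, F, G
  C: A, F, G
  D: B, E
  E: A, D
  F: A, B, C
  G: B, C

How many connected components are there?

Starting from A we can reach A, B, C, D, E, F, G. That is one component of size 7.
Total: 1 component.

1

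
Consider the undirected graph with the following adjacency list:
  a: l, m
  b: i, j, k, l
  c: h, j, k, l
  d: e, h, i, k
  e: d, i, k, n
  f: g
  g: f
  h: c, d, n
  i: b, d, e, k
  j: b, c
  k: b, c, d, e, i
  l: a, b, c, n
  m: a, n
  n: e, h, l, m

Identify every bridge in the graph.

The edges on the cycle e-d-i-b-k-e are not bridges since each lies on that cycle.
But removing f-g disconnects f from g — this is a bridge.

f-g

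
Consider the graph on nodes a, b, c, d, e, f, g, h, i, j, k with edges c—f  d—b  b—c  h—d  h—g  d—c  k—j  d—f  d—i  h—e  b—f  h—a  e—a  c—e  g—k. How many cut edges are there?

4

The edges on the cycle h-d-b-c-e-h are not bridges since each lies on that cycle.
But removing d—i disconnects d from i; removing k—j disconnects k from j; removing h—g disconnects h from g; removing k—g disconnects k from g — these are bridges.
That makes 4 bridges.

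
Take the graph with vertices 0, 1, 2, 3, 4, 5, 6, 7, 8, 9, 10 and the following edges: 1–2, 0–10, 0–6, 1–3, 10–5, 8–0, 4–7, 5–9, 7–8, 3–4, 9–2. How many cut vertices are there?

1

Removing 0 increases the component count from 1 to 2, so 0 is a cut vertex.
By contrast removing 1 leaves 1 component; it is not a cut vertex. No other vertex is a cut vertex either.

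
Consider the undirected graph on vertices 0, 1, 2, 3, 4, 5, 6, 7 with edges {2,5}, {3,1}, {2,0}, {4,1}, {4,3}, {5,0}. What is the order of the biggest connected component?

3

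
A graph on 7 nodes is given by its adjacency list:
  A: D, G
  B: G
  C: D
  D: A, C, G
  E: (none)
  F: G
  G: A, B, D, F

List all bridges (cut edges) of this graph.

The edges on the cycle G-D-A-G are not bridges since each lies on that cycle.
But removing B-G disconnects B from G; removing G-F disconnects G from F; removing D-C disconnects D from C — these are bridges.

B-G, C-D, F-G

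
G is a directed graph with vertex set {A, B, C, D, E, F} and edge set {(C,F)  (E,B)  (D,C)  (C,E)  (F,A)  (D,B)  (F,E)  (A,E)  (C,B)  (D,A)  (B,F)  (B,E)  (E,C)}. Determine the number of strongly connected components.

2

{A, B, C, E, F} are all mutually reachable — one SCC of size 5.
{D} is an SCC by itself.
That gives 2 strongly connected components.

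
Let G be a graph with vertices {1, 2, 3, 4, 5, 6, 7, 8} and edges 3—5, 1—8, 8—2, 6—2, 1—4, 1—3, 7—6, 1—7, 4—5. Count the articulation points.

Removing 1 increases the component count from 1 to 2, so 1 is a cut vertex.
By contrast removing 2 leaves 1 component; it is not a cut vertex. No other vertex is a cut vertex either.

1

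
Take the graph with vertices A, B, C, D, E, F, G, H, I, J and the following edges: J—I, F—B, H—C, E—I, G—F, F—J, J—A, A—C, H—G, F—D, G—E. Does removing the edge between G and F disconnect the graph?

No

After removing G—F, the path G-E-I-J-F still connects them, so the edge is not a bridge.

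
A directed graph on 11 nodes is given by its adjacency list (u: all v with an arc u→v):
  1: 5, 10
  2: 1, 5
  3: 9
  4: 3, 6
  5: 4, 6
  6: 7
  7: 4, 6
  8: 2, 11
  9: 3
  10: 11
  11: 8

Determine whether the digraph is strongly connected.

No

There is no directed path from 9 to 2, so the graph is not strongly connected.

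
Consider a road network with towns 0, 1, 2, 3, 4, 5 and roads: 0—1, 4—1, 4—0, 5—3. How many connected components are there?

3

2 is isolated — a component by itself.
Starting from 3 we can reach 3, 5. That is one component of size 2.
Starting from 0 we can reach 0, 1, 4. That is one component of size 3.
Total: 3 components.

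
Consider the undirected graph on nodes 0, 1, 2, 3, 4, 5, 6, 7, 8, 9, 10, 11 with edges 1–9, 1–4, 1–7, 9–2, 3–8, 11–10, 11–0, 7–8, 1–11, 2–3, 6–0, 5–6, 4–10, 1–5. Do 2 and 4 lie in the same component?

Yes

From 2 we can reach 0, 1, 2, 3, 4, 5, 6, 7, 8, 9, 10, 11, which includes 4.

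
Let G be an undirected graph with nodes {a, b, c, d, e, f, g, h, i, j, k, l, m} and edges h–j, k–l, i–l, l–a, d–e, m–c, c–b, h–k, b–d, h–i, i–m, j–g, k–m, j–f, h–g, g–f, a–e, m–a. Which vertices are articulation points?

Removing h increases the component count from 1 to 2, so h is a cut vertex.
By contrast removing l leaves 1 component; it is not a cut vertex. No other vertex is a cut vertex either.

h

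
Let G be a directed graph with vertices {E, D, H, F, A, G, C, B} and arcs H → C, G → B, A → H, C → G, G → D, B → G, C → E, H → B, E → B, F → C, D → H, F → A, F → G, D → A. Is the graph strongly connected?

No

There is no directed path from H to F, so the graph is not strongly connected.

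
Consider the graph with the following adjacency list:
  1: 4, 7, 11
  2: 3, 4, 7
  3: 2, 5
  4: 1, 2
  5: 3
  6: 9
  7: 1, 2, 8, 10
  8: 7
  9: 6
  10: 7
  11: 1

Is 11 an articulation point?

No

Deleting 11 leaves 2 components (was 2), so 11 is not a cut vertex.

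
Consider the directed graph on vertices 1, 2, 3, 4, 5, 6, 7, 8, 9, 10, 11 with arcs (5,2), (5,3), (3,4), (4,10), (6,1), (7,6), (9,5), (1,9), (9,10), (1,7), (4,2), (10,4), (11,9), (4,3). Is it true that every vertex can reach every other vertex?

There is no directed path from 1 to 11, so the graph is not strongly connected.

No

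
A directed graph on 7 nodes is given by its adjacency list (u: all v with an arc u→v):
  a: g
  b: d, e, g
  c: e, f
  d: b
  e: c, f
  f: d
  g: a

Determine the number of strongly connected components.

2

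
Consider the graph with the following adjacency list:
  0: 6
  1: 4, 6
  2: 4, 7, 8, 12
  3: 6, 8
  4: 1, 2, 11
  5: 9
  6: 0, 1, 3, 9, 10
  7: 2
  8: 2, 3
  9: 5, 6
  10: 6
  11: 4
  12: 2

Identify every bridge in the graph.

The edges on the cycle 6-1-4-2-8-3-6 are not bridges since each lies on that cycle.
But removing 5-9 disconnects 5 from 9; removing 6-9 disconnects 6 from 9; removing 6-10 disconnects 6 from 10; removing 6-0 disconnects 6 from 0 — these are bridges.
In total 7 edges are bridges.

0-6, 10-6, 11-4, 12-2, 2-7, 5-9, 6-9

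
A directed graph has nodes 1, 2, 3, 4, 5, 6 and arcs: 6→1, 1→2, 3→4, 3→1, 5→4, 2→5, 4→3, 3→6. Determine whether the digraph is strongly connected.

From 3 we can reach every vertex (1, 2, 3, 4, 5, 6), and every vertex can reach 3 (1, 2, 3, 4, 5, 6). So the whole graph is one strongly connected component.

Yes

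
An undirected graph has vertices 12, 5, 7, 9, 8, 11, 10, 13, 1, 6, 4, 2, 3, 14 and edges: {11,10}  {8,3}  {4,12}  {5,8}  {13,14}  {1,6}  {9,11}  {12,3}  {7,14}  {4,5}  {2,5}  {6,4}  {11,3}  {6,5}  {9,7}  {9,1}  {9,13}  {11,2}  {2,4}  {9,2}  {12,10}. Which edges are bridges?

The edges on the cycle 9-13-14-7-9 are not bridges since each lies on that cycle.
Every edge lies on some cycle, so there are no bridges.

none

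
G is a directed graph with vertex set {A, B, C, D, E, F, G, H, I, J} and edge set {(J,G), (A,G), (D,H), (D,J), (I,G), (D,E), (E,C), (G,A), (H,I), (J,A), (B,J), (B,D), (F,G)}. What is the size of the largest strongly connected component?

2

{A, G} are all mutually reachable — one SCC of size 2.
{C} is an SCC by itself.
{B} is an SCC by itself.
{H} is an SCC by itself.
{F} is an SCC by itself.
(and 4 more singleton SCCs)
The largest has 2 vertices.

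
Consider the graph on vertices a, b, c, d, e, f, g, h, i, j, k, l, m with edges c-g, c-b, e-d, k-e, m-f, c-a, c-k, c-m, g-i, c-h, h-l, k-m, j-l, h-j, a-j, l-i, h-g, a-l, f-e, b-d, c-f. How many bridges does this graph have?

The edges on the cycle c-k-m-c are not bridges since each lies on that cycle.
Every edge lies on some cycle, so there are no bridges.

0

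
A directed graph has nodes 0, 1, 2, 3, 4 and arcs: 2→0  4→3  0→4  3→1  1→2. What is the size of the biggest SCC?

5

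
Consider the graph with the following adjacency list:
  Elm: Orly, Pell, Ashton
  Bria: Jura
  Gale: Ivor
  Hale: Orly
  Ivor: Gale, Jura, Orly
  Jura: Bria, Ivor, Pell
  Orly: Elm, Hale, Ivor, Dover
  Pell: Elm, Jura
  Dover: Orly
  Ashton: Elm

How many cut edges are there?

5

The edges on the cycle Elm-Orly-Ivor-Jura-Pell-Elm are not bridges since each lies on that cycle.
But removing Orly-Hale disconnects Orly from Hale; removing Ivor-Gale disconnects Ivor from Gale; removing Dover-Orly disconnects Dover from Orly; removing Elm-Ashton disconnects Elm from Ashton — these are bridges.
In total 5 edges are bridges.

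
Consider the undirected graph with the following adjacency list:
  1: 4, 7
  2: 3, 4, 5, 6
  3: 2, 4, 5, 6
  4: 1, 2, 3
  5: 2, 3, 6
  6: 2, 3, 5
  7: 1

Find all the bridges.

1-4, 1-7

The edges on the cycle 4-3-6-2-4 are not bridges since each lies on that cycle.
But removing 1-4 disconnects 1 from 4; removing 7-1 disconnects 7 from 1 — these are bridges.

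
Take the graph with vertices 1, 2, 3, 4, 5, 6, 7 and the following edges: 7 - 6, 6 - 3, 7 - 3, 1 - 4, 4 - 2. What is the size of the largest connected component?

5 is isolated — a component by itself.
Starting from 1 we can reach 1, 2, 4. That is one component of size 3.
Starting from 3 we can reach 3, 6, 7. That is one component of size 3.
The largest has 3 vertices.

3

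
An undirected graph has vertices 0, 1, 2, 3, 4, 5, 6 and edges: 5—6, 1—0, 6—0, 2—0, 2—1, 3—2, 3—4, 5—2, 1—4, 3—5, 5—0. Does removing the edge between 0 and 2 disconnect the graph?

No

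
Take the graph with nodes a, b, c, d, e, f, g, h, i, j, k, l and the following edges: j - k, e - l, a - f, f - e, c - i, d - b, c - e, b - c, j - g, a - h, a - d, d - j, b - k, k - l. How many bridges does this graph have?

The edges on the cycle a-d-b-c-e-f-a are not bridges since each lies on that cycle.
But removing c - i disconnects c from i; removing a - h disconnects a from h; removing j - g disconnects j from g — these are bridges.
That makes 3 bridges.

3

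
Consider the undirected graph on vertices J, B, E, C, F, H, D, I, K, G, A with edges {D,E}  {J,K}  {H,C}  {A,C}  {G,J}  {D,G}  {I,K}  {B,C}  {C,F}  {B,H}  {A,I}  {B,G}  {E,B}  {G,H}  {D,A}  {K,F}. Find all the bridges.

The edges on the cycle D-E-B-H-C-A-D are not bridges since each lies on that cycle.
Every edge lies on some cycle, so there are no bridges.

none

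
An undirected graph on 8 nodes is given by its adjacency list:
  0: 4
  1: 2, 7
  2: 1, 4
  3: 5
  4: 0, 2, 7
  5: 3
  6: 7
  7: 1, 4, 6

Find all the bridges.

0-4, 3-5, 6-7

The edges on the cycle 4-7-1-2-4 are not bridges since each lies on that cycle.
But removing 3-5 disconnects 3 from 5; removing 7-6 disconnects 7 from 6; removing 4-0 disconnects 4 from 0 — these are bridges.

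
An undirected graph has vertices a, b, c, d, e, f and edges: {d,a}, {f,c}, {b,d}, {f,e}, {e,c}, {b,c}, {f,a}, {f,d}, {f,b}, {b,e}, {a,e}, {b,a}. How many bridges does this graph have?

0

The edges on the cycle f-b-c-e-f are not bridges since each lies on that cycle.
Every edge lies on some cycle, so there are no bridges.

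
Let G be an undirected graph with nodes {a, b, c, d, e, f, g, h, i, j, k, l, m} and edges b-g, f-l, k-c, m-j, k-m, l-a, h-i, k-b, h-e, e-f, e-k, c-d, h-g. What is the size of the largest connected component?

Starting from a we can reach a, b, c, d, e, f, g, h, i, j, k, l, m. That is one component of size 13.
The largest has 13 vertices.

13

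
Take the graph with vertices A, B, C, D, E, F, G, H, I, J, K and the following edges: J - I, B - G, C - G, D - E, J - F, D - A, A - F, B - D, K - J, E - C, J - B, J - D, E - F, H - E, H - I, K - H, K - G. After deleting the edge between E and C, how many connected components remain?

E and C are still connected via E-H-K-G-C, so the component count stays at 1.

1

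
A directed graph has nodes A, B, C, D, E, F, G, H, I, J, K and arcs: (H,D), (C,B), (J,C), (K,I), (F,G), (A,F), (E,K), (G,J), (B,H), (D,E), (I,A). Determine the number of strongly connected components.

1

{A, B, C, D, E, F, G, H, I, J, K} are all mutually reachable — one SCC of size 11.
That gives 1 strongly connected component.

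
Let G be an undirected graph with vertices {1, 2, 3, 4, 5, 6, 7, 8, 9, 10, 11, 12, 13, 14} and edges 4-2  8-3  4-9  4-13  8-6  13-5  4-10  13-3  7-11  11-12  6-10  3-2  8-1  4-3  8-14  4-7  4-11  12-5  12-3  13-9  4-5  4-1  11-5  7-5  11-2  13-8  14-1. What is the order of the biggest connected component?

14

Starting from 1 we can reach 1, 2, 3, 4, 5, 6, 7, 8, 9, 10, 11, 12, 13, 14. That is one component of size 14.
The largest has 14 vertices.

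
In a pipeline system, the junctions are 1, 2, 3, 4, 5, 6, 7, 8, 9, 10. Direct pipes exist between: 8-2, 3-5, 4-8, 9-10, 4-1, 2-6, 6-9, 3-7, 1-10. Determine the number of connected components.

Starting from 3 we can reach 3, 5, 7. That is one component of size 3.
Starting from 1 we can reach 1, 2, 4, 6, 8, 9, 10. That is one component of size 7.
Total: 2 components.

2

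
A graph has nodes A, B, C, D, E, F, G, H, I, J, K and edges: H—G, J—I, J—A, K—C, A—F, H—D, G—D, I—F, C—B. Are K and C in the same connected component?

From K we can reach B, C, K, which includes C.

Yes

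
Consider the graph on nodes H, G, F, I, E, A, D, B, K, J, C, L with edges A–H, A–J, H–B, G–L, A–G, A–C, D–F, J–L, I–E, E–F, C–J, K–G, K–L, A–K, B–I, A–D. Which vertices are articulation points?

Removing A increases the component count from 1 to 2, so A is a cut vertex.
By contrast removing C leaves 1 component; it is not a cut vertex. No other vertex is a cut vertex either.

A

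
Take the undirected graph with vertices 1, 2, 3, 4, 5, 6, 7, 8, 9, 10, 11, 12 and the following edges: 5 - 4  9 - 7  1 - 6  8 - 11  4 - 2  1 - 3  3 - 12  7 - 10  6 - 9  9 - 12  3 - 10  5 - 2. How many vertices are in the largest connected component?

7

Starting from 8 we can reach 8, 11. That is one component of size 2.
Starting from 2 we can reach 2, 4, 5. That is one component of size 3.
Starting from 1 we can reach 1, 3, 6, 7, 9, 10, 12. That is one component of size 7.
The largest has 7 vertices.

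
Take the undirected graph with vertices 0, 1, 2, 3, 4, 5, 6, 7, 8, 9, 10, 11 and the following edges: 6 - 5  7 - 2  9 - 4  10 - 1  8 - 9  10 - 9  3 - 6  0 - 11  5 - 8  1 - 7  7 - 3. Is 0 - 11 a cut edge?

Yes

Removing 0 - 11 leaves no path between 0 and 11: the component count goes from 2 to 3. So it is a bridge.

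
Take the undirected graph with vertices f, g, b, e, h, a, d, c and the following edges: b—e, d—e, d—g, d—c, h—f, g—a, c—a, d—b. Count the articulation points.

Removing d increases the component count from 2 to 3, so d is a cut vertex.
By contrast removing c leaves 2 components; it is not a cut vertex. No other vertex is a cut vertex either.

1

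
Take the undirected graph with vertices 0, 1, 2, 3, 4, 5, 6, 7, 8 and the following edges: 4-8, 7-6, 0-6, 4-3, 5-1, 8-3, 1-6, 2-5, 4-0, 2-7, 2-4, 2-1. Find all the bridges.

The edges on the cycle 4-8-3-4 are not bridges since each lies on that cycle.
Every edge lies on some cycle, so there are no bridges.

none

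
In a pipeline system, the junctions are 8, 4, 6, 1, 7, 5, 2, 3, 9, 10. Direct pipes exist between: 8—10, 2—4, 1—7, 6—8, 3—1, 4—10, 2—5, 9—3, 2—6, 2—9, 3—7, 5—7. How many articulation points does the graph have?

1

Removing 2 increases the component count from 1 to 2, so 2 is a cut vertex.
By contrast removing 4 leaves 1 component; it is not a cut vertex. No other vertex is a cut vertex either.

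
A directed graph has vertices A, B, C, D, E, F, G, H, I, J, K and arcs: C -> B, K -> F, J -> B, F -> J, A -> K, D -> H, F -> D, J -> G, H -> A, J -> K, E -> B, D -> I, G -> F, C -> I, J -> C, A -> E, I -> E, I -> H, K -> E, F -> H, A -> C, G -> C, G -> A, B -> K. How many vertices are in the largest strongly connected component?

11

{A, B, C, D, E, F, G, H, I, J, K} are all mutually reachable — one SCC of size 11.
The largest has 11 vertices.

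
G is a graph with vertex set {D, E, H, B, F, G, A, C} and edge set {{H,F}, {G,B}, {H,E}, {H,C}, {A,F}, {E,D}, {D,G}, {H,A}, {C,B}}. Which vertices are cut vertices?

H

Removing H increases the component count from 1 to 2, so H is a cut vertex.
By contrast removing B leaves 1 component; it is not a cut vertex. No other vertex is a cut vertex either.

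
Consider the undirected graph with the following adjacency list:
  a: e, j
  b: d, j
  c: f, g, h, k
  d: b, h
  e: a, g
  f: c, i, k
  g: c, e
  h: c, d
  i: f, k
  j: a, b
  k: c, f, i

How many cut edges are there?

The edges on the cycle c-h-d-b-j-a-e-g-c are not bridges since each lies on that cycle.
Every edge lies on some cycle, so there are no bridges.

0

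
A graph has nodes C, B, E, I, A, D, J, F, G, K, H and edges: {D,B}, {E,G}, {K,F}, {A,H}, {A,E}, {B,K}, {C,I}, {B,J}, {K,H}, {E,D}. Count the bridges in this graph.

4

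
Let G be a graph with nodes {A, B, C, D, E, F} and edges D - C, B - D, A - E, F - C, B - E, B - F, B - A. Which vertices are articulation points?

Removing B increases the component count from 1 to 2, so B is a cut vertex.
By contrast removing A leaves 1 component; it is not a cut vertex. No other vertex is a cut vertex either.

B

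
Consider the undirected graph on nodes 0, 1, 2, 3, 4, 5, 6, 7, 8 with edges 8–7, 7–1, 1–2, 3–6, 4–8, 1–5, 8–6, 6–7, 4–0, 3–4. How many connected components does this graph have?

Starting from 0 we can reach 0, 1, 2, 3, 4, 5, 6, 7, 8. That is one component of size 9.
Total: 1 component.

1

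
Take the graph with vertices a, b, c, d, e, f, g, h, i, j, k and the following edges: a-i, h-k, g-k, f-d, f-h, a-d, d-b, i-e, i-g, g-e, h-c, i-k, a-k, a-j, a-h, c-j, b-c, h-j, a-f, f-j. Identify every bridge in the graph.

The edges on the cycle a-f-d-a are not bridges since each lies on that cycle.
Every edge lies on some cycle, so there are no bridges.

none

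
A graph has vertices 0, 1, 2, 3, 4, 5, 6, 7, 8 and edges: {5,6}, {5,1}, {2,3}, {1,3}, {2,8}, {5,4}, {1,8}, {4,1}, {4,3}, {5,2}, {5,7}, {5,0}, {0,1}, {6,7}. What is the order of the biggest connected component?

9

Starting from 0 we can reach 0, 1, 2, 3, 4, 5, 6, 7, 8. That is one component of size 9.
The largest has 9 vertices.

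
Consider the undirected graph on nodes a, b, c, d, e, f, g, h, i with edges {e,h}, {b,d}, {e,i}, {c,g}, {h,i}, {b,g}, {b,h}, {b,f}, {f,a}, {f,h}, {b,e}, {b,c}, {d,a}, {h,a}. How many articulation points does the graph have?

Removing b increases the component count from 1 to 2, so b is a cut vertex.
By contrast removing i leaves 1 component; it is not a cut vertex. No other vertex is a cut vertex either.

1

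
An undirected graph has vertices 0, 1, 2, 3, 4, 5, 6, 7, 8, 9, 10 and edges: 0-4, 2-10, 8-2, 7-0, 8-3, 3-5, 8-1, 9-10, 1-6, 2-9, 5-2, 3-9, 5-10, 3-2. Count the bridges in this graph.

The edges on the cycle 3-5-2-3 are not bridges since each lies on that cycle.
But removing 7-0 disconnects 7 from 0; removing 8-1 disconnects 8 from 1; removing 0-4 disconnects 0 from 4; removing 1-6 disconnects 1 from 6 — these are bridges.
That makes 4 bridges.

4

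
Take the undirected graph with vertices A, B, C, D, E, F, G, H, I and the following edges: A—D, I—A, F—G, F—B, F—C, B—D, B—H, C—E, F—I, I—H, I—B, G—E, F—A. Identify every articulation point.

F

Removing F increases the component count from 1 to 2, so F is a cut vertex.
By contrast removing G leaves 1 component; it is not a cut vertex. No other vertex is a cut vertex either.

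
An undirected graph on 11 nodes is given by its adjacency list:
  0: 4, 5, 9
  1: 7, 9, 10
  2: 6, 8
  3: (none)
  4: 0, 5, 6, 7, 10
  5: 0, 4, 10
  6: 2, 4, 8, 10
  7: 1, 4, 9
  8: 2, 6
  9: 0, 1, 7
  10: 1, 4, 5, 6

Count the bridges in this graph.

The edges on the cycle 6-2-8-6 are not bridges since each lies on that cycle.
Every edge lies on some cycle, so there are no bridges.

0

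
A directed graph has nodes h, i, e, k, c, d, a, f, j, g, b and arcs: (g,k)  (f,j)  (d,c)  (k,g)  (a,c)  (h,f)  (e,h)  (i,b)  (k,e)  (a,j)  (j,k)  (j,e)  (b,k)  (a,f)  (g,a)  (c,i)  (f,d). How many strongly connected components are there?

1

{a, b, c, d, e, f, g, h, i, j, k} are all mutually reachable — one SCC of size 11.
That gives 1 strongly connected component.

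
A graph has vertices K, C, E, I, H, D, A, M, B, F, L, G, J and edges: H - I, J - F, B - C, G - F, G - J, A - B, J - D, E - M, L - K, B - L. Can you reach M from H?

The component containing H is {H, I}, and M is not in it.

No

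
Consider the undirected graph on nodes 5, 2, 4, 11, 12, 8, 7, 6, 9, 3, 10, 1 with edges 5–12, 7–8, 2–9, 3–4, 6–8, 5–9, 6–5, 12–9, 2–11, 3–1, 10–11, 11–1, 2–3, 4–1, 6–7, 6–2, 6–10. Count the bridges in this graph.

0

The edges on the cycle 6-7-8-6 are not bridges since each lies on that cycle.
Every edge lies on some cycle, so there are no bridges.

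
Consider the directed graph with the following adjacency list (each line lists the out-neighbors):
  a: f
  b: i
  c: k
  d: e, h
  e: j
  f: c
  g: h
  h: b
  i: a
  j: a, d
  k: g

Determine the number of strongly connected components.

2

{a, b, c, f, g, h, i, k} are all mutually reachable — one SCC of size 8.
{d, e, j} are all mutually reachable — one SCC of size 3.
That gives 2 strongly connected components.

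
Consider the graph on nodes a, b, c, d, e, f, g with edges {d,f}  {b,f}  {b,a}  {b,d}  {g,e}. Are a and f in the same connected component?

Yes

From a we can reach a, b, d, f, which includes f.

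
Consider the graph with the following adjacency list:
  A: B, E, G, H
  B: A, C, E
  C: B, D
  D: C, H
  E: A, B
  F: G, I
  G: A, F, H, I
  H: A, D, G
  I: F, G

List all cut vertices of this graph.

Removing G increases the component count from 1 to 2, so G is a cut vertex.
By contrast removing H leaves 1 component; it is not a cut vertex. No other vertex is a cut vertex either.

G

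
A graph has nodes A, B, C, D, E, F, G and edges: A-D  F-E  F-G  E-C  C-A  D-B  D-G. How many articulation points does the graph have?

1

Removing D increases the component count from 1 to 2, so D is a cut vertex.
By contrast removing G leaves 1 component; it is not a cut vertex. No other vertex is a cut vertex either.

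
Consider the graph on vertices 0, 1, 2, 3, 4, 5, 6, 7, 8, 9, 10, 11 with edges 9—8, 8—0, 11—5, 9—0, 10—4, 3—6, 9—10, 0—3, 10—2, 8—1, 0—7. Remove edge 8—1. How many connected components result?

3

Before removal there are 2 components.
8—1 is a bridge — removing it separates 8's side from 1's side.
After removal: 3 components.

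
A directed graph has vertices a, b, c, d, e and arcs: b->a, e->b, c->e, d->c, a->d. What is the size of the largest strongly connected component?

5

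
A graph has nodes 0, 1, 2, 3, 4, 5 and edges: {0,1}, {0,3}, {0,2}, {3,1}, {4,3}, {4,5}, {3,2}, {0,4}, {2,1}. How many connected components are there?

1

Starting from 0 we can reach 0, 1, 2, 3, 4, 5. That is one component of size 6.
Total: 1 component.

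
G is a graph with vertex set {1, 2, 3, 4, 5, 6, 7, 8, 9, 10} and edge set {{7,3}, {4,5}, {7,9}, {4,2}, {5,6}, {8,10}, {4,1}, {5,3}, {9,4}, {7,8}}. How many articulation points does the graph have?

4

Removing 4 increases the component count from 1 to 3, so 4 is a cut vertex.
Removing 5 increases the component count from 1 to 2, so 5 is a cut vertex.
Removing 7 increases the component count from 1 to 2, so 7 is a cut vertex.
Likewise 8 is a cut vertex.
By contrast removing 9 leaves 1 component; it is not a cut vertex. No other vertex is a cut vertex either.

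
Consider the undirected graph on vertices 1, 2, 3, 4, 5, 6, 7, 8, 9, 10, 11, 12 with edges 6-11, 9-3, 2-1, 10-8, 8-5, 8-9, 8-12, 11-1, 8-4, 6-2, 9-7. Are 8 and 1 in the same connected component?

No

The component containing 8 is {3, 4, 5, 7, 8, 9, 10, 12}, and 1 is not in it.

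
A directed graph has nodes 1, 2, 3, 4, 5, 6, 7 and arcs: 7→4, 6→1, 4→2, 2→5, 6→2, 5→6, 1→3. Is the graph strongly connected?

No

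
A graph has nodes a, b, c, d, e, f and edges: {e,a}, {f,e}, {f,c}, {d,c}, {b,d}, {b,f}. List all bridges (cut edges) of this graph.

a-e, e-f

The edges on the cycle b-d-c-f-b are not bridges since each lies on that cycle.
But removing a - e disconnects a from e; removing f - e disconnects f from e — these are bridges.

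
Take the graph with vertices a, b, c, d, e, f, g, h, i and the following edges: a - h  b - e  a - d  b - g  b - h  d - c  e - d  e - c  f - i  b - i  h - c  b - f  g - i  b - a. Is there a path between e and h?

From e we can reach a, b, c, d, e, f, g, h, i, which includes h.

Yes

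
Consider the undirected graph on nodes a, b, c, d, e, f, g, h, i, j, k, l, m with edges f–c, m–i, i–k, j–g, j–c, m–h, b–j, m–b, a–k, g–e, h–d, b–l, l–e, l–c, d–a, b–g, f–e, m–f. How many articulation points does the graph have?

1

Removing m increases the component count from 1 to 2, so m is a cut vertex.
By contrast removing a leaves 1 component; it is not a cut vertex. No other vertex is a cut vertex either.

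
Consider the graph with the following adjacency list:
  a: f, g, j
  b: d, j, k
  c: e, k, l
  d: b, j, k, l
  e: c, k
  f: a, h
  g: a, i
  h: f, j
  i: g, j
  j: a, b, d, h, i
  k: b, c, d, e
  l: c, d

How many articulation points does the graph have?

1

Removing j increases the component count from 1 to 2, so j is a cut vertex.
By contrast removing f leaves 1 component; it is not a cut vertex. No other vertex is a cut vertex either.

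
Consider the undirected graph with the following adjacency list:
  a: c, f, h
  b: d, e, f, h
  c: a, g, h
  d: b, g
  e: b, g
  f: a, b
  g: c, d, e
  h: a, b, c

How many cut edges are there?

The edges on the cycle a-c-h-b-f-a are not bridges since each lies on that cycle.
Every edge lies on some cycle, so there are no bridges.

0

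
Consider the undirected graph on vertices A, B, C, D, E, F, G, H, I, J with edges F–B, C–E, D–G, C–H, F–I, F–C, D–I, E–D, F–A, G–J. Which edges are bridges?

A-F, B-F, C-H, D-G, G-J

The edges on the cycle F-C-E-D-I-F are not bridges since each lies on that cycle.
But removing F–A disconnects F from A; removing D–G disconnects D from G; removing J–G disconnects J from G; removing F–B disconnects F from B — these are bridges.
In total 5 edges are bridges.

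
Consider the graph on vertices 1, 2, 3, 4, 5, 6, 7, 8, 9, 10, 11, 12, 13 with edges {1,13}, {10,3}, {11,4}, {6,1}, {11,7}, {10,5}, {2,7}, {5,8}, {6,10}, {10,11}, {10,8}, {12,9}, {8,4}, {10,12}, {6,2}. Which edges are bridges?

1-13, 1-6, 10-12, 10-3, 12-9

The edges on the cycle 6-10-11-7-2-6 are not bridges since each lies on that cycle.
But removing 12—9 disconnects 12 from 9; removing 12—10 disconnects 12 from 10; removing 1—6 disconnects 1 from 6; removing 3—10 disconnects 3 from 10 — these are bridges.
In total 5 edges are bridges.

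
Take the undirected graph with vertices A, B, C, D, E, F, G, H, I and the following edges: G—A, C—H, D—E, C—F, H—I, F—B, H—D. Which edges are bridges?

removing C—H disconnects C from H; removing C—F disconnects C from F; removing D—H disconnects D from H; removing A—G disconnects A from G — these are bridges.
In total 7 edges are bridges.

A-G, B-F, C-F, C-H, D-E, D-H, H-I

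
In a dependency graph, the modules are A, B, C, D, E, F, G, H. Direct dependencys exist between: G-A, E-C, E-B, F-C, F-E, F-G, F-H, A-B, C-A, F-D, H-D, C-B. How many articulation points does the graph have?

1

Removing F increases the component count from 1 to 2, so F is a cut vertex.
By contrast removing H leaves 1 component; it is not a cut vertex. No other vertex is a cut vertex either.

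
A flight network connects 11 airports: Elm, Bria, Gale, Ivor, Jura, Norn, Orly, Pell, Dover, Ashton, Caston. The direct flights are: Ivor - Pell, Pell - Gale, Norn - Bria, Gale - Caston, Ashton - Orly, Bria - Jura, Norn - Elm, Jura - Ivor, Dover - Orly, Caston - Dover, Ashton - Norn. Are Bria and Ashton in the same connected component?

Yes

From Bria we can reach Elm, Bria, Gale, Ivor, Jura, Norn, Orly, Pell, Dover, Ashton, Caston, which includes Ashton.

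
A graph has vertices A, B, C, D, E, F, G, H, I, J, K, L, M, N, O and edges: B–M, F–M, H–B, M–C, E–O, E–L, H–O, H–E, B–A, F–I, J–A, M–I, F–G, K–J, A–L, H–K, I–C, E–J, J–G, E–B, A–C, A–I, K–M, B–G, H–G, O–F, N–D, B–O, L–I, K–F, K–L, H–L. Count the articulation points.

0

Removing C, for instance, still leaves 2 components. No single vertex removal increases the component count — the graph has no articulation points.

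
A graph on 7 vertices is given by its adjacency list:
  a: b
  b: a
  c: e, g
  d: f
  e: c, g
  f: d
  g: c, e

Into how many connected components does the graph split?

3

Starting from a we can reach a, b. That is one component of size 2.
Starting from d we can reach d, f. That is one component of size 2.
Starting from c we can reach c, e, g. That is one component of size 3.
Total: 3 components.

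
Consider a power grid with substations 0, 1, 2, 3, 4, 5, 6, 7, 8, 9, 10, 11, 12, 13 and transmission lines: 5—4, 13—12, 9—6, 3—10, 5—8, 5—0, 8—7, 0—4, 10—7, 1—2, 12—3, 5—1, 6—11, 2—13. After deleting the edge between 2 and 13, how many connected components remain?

2

2 and 13 are still connected via 2-1-5-8-7-10-3-12-13, so the component count stays at 2.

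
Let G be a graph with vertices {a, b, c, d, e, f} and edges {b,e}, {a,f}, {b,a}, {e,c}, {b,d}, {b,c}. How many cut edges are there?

The edges on the cycle b-e-c-b are not bridges since each lies on that cycle.
But removing a-f disconnects a from f; removing b-d disconnects b from d; removing b-a disconnects b from a — these are bridges.
That makes 3 bridges.

3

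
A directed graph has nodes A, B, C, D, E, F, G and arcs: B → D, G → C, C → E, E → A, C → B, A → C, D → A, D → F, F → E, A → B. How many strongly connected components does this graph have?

2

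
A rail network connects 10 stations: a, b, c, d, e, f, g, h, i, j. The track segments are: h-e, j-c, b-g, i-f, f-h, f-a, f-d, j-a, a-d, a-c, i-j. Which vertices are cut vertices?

f, h

Removing f increases the component count from 2 to 3, so f is a cut vertex.
Removing h increases the component count from 2 to 3, so h is a cut vertex.
By contrast removing e leaves 2 components; it is not a cut vertex. No other vertex is a cut vertex either.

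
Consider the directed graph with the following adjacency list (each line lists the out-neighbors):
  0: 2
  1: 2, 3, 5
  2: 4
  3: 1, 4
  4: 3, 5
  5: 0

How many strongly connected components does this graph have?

{0, 1, 2, 3, 4, 5} are all mutually reachable — one SCC of size 6.
That gives 1 strongly connected component.

1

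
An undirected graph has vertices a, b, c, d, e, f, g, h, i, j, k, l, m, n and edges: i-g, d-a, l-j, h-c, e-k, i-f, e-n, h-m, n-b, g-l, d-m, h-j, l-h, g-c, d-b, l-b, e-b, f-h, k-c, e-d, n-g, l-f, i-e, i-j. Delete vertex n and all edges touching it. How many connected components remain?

1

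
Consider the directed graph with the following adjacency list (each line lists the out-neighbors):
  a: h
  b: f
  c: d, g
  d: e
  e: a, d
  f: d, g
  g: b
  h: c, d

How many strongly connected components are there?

1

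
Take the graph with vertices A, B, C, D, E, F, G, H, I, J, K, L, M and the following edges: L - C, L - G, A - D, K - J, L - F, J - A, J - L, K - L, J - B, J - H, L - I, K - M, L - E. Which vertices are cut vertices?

A, J, K, L

Removing A increases the component count from 1 to 2, so A is a cut vertex.
Removing J increases the component count from 1 to 4, so J is a cut vertex.
Removing K increases the component count from 1 to 2, so K is a cut vertex.
Likewise L is a cut vertex.
By contrast removing I leaves 1 component; it is not a cut vertex. No other vertex is a cut vertex either.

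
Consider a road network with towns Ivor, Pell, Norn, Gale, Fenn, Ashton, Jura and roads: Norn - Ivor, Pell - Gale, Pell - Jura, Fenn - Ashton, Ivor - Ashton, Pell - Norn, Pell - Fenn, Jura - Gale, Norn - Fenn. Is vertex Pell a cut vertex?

Deleting Pell raises the number of components from 1 to 2, so Pell is a cut vertex.

Yes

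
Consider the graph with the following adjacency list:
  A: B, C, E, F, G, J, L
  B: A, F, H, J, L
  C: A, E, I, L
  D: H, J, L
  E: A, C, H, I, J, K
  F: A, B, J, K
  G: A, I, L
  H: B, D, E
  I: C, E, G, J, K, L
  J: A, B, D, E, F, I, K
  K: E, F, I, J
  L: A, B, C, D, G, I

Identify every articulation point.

none

Removing L, for instance, still leaves 1 component. No single vertex removal increases the component count — the graph has no articulation points.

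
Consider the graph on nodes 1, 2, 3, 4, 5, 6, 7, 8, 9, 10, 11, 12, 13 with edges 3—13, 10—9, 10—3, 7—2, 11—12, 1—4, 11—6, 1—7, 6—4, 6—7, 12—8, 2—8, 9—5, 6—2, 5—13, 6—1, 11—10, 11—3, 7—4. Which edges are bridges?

none

The edges on the cycle 11-10-9-5-13-3-11 are not bridges since each lies on that cycle.
Every edge lies on some cycle, so there are no bridges.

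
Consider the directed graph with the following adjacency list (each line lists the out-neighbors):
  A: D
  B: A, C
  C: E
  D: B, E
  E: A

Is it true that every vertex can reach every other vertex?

From D we can reach every vertex (A, B, C, D, E), and every vertex can reach D (A, B, C, D, E). So the whole graph is one strongly connected component.

Yes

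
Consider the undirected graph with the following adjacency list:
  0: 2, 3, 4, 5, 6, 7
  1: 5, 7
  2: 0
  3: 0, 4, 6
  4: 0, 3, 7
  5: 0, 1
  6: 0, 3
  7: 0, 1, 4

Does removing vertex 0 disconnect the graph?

Deleting 0 raises the number of components from 1 to 2, so 0 is a cut vertex.

Yes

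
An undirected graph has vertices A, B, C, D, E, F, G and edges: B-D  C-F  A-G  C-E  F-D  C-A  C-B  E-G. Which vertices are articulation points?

Removing C increases the component count from 1 to 2, so C is a cut vertex.
By contrast removing B leaves 1 component; it is not a cut vertex. No other vertex is a cut vertex either.

C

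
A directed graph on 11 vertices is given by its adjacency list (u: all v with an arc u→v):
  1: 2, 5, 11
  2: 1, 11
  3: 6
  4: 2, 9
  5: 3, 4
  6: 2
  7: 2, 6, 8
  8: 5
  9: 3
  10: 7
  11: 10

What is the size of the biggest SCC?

{1, 2, 3, 4, 5, 6, 7, 8, 9, 10, 11} are all mutually reachable — one SCC of size 11.
The largest has 11 vertices.

11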